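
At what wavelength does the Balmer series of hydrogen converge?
364.51 nm

The series limit corresponds to the transition from n = ∞ to n = 2.
This is the highest energy (shortest wavelength) transition in the Balmer series.

E_∞ = 0 eV
E_2 = -13.6057 / 2² = -3.401425 eV

Energy at series limit:
ΔE = E_∞ - E_2 = 0 - (-3.401425) = 3.401425 eV
λ = hc/E = 1239.84 eV·nm / 3.401425 eV = 364.51 nm

This energy equals the ionization energy from the n = 2 state of hydrogen.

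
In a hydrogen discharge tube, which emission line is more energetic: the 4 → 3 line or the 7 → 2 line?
7 → 2

Calculate the energy for each transition:

Transition 4 → 3:
ΔE₁ = |E_3 - E_4| = |-13.6057/3² - (-13.6057/4²)|
ΔE₁ = |-1.51174444444 - (-0.85035625000)| = 0.66138819 eV

Transition 7 → 2:
ΔE₂ = |E_2 - E_7| = |-13.6057/2² - (-13.6057/7²)|
ΔE₂ = |-3.40142500000 - (-0.27766734694)| = 3.12375765 eV

Since 3.12375765 eV > 0.66138819 eV, the transition 7 → 2 emits the more energetic photon.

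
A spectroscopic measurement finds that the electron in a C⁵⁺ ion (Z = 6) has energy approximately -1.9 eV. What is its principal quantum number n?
n = 16

The exact energy levels follow E_n = -13.6057 Z² / n² eV with Z = 6.

The measured value (-1.9 eV) is reported to only 2 significant figures, so we must test candidate n values and see which one matches to that precision.

Candidate energies:
  n = 14:  E = -13.6057 × 6² / 14² = -2.49901 eV
  n = 15:  E = -13.6057 × 6² / 15² = -2.17691 eV
  n = 16:  E = -13.6057 × 6² / 16² = -1.91330 eV  ← matches
  n = 17:  E = -13.6057 × 6² / 17² = -1.69483 eV
  n = 18:  E = -13.6057 × 6² / 18² = -1.51174 eV

Checking against the measurement of -1.9 eV (2 sig figs), only n = 16 agrees:
E_16 = -1.91330 eV, which rounds to -1.9 eV ✓

Therefore n = 16.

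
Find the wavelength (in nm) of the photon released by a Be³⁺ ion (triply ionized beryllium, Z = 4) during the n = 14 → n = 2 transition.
23.25625 nm

First, find the transition energy using E_n = -13.6057 Z² / n² eV:
E_14 = -13.6057 × 4² / 14² = -1.1106694 eV
E_2 = -13.6057 × 4² / 2² = -54.4228000 eV

Photon energy: |ΔE| = |E_2 - E_14| = 53.3121306 eV

Convert to wavelength using E = hc/λ with hc = 1239.84 eV·nm:
λ = hc/E = 1239.84 eV·nm / 53.3121306 eV
λ = 23.25625 nm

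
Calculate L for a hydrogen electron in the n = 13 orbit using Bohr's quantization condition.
1.37e-33 J·s (or 13ℏ)

In the Bohr model, angular momentum is quantized:
L = nℏ

where ℏ = h/(2π) = 1.0546e-34 J·s

For n = 13:
L = 13 × 1.0546e-34 J·s
L = 1.37e-33 J·s

This can also be written as L = 13ℏ.
The angular momentum is an integer multiple of the reduced Planck constant.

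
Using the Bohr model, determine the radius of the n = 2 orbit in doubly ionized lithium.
0.070557 nm (or 0.705570 Å)

The Bohr radius formula is:
r_n = n² a₀ / Z

where a₀ = 0.052917721 nm is the Bohr radius.

For Li²⁺ (Z = 3) at n = 2:
r_2 = 2² × 0.052917721 nm / 3
r_2 = 4 × 0.052917721 nm / 3
r_2 = 0.2116709 nm / 3
r_2 = 0.070557 nm

The electron orbits at approximately 0.070557 nm from the nucleus.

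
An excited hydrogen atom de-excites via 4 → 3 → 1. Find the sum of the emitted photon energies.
12.76 eV

The energy levels of hydrogen are E_n = -13.6057 / n² eV.

First transition (4 → 3):
ΔE₁ = |E_3 - E_4|
ΔE₁ = |-1.51174444 - (-0.85035625)| = 0.66139 eV

Second transition (3 → 1):
ΔE₂ = |E_1 - E_3|
ΔE₂ = |-13.60570000 - (-1.51174444)| = 12.09396 eV

Total energy released:
E_total = ΔE₁ + ΔE₂ = 0.66139 + 12.09396 = 12.76 eV

Note: This equals the direct transition 4 → 1: 12.76 eV ✓
Energy is conserved regardless of the path taken.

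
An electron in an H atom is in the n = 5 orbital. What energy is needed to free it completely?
0.54423 eV

The ionization energy is the energy needed to remove the electron completely (n → ∞).

For hydrogen, E_n = -13.6057 eV / n².

At n = 5: E_5 = -13.6057 / 5² = -0.54422800 eV
At n = ∞: E_∞ = 0 eV

Ionization energy = E_∞ - E_5 = 0 - (-0.54422800) = 0.54422800 eV
Ionization energy ≈ 0.54423 eV

This is also called the binding energy of the electron in state n = 5.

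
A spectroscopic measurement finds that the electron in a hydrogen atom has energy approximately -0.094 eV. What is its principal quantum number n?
n = 12

The exact energy levels follow E_n = -13.6057 eV / n².

The measured value (-0.094 eV) is reported to only 2 significant figures, so we must test candidate n values and see which one matches to that precision.

Candidate energies:
  n = 10:  E = -13.6057/10² = -0.13606 eV
  n = 11:  E = -13.6057/11² = -0.11244 eV
  n = 12:  E = -13.6057/12² = -0.09448 eV  ← matches
  n = 13:  E = -13.6057/13² = -0.08051 eV
  n = 14:  E = -13.6057/14² = -0.06942 eV

Checking against the measurement of -0.094 eV (2 sig figs), only n = 12 agrees:
E_12 = -0.09448 eV, which rounds to -0.094 eV ✓

Therefore n = 12.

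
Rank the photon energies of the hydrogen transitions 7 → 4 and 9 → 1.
9 → 1

Calculate the energy for each transition:

Transition 7 → 4:
ΔE₁ = |E_4 - E_7| = |-13.6057/4² - (-13.6057/7²)|
ΔE₁ = |-0.850356250 - (-0.277667347)| = 0.572689 eV

Transition 9 → 1:
ΔE₂ = |E_1 - E_9| = |-13.6057/1² - (-13.6057/9²)|
ΔE₂ = |-13.605700000 - (-0.167971605)| = 13.437728 eV

Since 13.437728 eV > 0.572689 eV, the transition 9 → 1 emits the more energetic photon.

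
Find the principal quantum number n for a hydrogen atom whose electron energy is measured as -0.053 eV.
n = 16

The exact energy levels follow E_n = -13.6057 eV / n².

The measured value (-0.053 eV) is reported to only 2 significant figures, so we must test candidate n values and see which one matches to that precision.

Candidate energies:
  n = 14:  E = -13.6057/14² = -0.06942 eV
  n = 15:  E = -13.6057/15² = -0.06047 eV
  n = 16:  E = -13.6057/16² = -0.05315 eV  ← matches
  n = 17:  E = -13.6057/17² = -0.04708 eV
  n = 18:  E = -13.6057/18² = -0.04199 eV

Checking against the measurement of -0.053 eV (2 sig figs), only n = 16 agrees:
E_16 = -0.05315 eV, which rounds to -0.053 eV ✓

Therefore n = 16.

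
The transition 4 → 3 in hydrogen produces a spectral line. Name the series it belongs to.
Paschen series

The spectral series in hydrogen are named based on the final (lower) energy level:
- Lyman series: n_final = 1 (ultraviolet)
- Balmer series: n_final = 2 (visible/near-UV)
- Paschen series: n_final = 3 (infrared)
- Brackett series: n_final = 4 (infrared)
- Pfund series: n_final = 5 (far infrared)

Since this transition ends at n = 3, it belongs to the Paschen series.

For reference, this 4 → 3 line has photon energy
ΔE = 13.6057 eV × (1/3² - 1/4²) = 0.66138819444 eV,
corresponding to wavelength λ = hc/ΔE = 1239.84 eV·nm / 0.66138819444 eV = 1874.60256 nm in the infrared region.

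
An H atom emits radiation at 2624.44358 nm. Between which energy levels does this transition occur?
n = 6 → n = 4

First, find the photon energy from the wavelength (hc = 1239.84 eV·nm):
E = hc/λ = 1239.84 eV·nm / 2624.44358 nm = 0.47242014 eV

The energy levels of hydrogen satisfy E_n = -13.6057 / n² eV, so an emission n_i → n_f releases
ΔE = 13.6057 × (1/n_f² − 1/n_i²) eV.

Setting ΔE equal to the photon energy:
1/n_f² − 1/n_i² = 0.47242014 / 13.6057 = 0.034722222

Since 1/n_i² must be positive, we need 1/n_f² > 0.034722222, i.e. n_f ≤ 5. For each allowed n_f, solve n_i = (1/n_f² − 0.034722222)^(−1/2) and check whether it is a whole number:
  n_f = 1: 1/n_i² = 1.000000000 − 0.034722222 = 0.965277778 → n_i = 1.018  (not an integer) ✗
  n_f = 2: 1/n_i² = 0.250000000 − 0.034722222 = 0.215277778 → n_i = 2.155  (not an integer) ✗
  n_f = 3: 1/n_i² = 0.111111111 − 0.034722222 = 0.076388889 → n_i = 3.618  (not an integer) ✗
  n_f = 4: 1/n_i² = 0.062500000 − 0.034722222 = 0.027777778 → n_i = 6.000  → integer, n_i = 6 ✓
  n_f = 5: 1/n_i² = 0.040000000 − 0.034722222 = 0.005277778 → n_i = 13.765  (not an integer) ✗

Only n_f = 4 gives an integer upper level, n_i = 6.

The transition is from n = 6 to n = 4 (emission).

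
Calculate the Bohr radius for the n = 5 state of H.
1.322943 nm (or 13.229430 Å)

The Bohr radius formula is:
r_n = n² a₀ / Z

where a₀ = 0.052917721 nm is the Bohr radius.

For H (Z = 1) at n = 5:
r_5 = 5² × 0.052917721 nm / 1
r_5 = 25 × 0.052917721 nm / 1
r_5 = 1.3229430 nm / 1
r_5 = 1.322943 nm

The electron orbits at approximately 1.322943 nm from the nucleus.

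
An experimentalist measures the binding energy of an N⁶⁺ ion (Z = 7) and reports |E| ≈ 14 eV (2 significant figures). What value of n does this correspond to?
n = 7

The exact energy levels follow E_n = -13.6057 Z² / n² eV with Z = 7.

The measured value (-14 eV) is reported to only 2 significant figures, so we must test candidate n values and see which one matches to that precision.

Candidate energies:
  n = 5:  E = -13.6057 × 7² / 5² = -26.66717 eV
  n = 6:  E = -13.6057 × 7² / 6² = -18.51887 eV
  n = 7:  E = -13.6057 × 7² / 7² = -13.60570 eV  ← matches
  n = 8:  E = -13.6057 × 7² / 8² = -10.41686 eV
  n = 9:  E = -13.6057 × 7² / 9² = -8.23061 eV

Checking against the measurement of -14 eV (2 sig figs), only n = 7 agrees:
E_7 = -13.60570 eV, which rounds to -14 eV ✓

Therefore n = 7.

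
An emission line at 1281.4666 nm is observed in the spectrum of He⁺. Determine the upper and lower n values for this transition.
n = 10 → n = 6

First, find the photon energy from the wavelength (hc = 1239.84 eV·nm):
E = hc/λ = 1239.84 eV·nm / 1281.4666 nm = 0.96751644 eV

The energy levels of He⁺ satisfy E_n = -13.6057 × 2² / n² eV, so an emission n_i → n_f releases
ΔE = 13.6057 × 2² × (1/n_f² − 1/n_i²) eV.

Setting ΔE equal to the photon energy:
1/n_f² − 1/n_i² = 0.96751644 / (13.6057 × 2²) = 0.017777778

Since 1/n_i² must be positive, we need 1/n_f² > 0.017777778, i.e. n_f ≤ 7. For each allowed n_f, solve n_i = (1/n_f² − 0.017777778)^(−1/2) and check whether it is a whole number:
  n_f = 1: 1/n_i² = 1.000000000 − 0.017777778 = 0.982222222 → n_i = 1.009  (not an integer) ✗
  n_f = 2: 1/n_i² = 0.250000000 − 0.017777778 = 0.232222222 → n_i = 2.075  (not an integer) ✗
  n_f = 3: 1/n_i² = 0.111111111 − 0.017777778 = 0.093333333 → n_i = 3.273  (not an integer) ✗
  n_f = 4: 1/n_i² = 0.062500000 − 0.017777778 = 0.044722222 → n_i = 4.729  (not an integer) ✗
  n_f = 5: 1/n_i² = 0.040000000 − 0.017777778 = 0.022222222 → n_i = 6.708  (not an integer) ✗
  n_f = 6: 1/n_i² = 0.027777778 − 0.017777778 = 0.010000000 → n_i = 10.000  → integer, n_i = 10 ✓
  n_f = 7: 1/n_i² = 0.020408163 − 0.017777778 = 0.002630385 → n_i = 19.498  (not an integer) ✗

Only n_f = 6 gives an integer upper level, n_i = 10.

The transition is from n = 10 to n = 6 (emission).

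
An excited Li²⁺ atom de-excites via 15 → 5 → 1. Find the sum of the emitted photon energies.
121.91 eV

The energy levels of Li²⁺ are E_n = -13.6057 × 3² / n² eV.

First transition (15 → 5):
ΔE₁ = |E_5 - E_15|
ΔE₁ = |-4.89805200 - (-0.54422800)| = 4.35382 eV

Second transition (5 → 1):
ΔE₂ = |E_1 - E_5|
ΔE₂ = |-122.45130000 - (-4.89805200)| = 117.55325 eV

Total energy released:
E_total = ΔE₁ + ΔE₂ = 4.35382 + 117.55325 = 121.91 eV

Note: This equals the direct transition 15 → 1: 121.91 eV ✓
Energy is conserved regardless of the path taken.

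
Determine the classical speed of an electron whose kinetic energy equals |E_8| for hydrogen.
2.73462e+05 m/s (or 0.091217% of c)

The binding energy at n = 8 for hydrogen is:
E_8 = -13.6057/8² = -0.212589063 eV
|E_8| = 0.212589063 eV

Convert to Joules:
KE = 0.212589063 eV × (1.602177 × 10⁻¹⁹ J/eV) = 3.4060531e-20 J

Using KE = ½mv²:
v = √(2·KE/m_e)
v = √(2 × 3.4060531e-20 J / 9.10938 × 10⁻³¹ kg)
v = 2.73462e+05 m/s

This is approximately 0.091217% the speed of light.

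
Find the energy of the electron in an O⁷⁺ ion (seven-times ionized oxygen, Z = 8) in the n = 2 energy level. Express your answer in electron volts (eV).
-217.69120 eV

The energy levels of a hydrogen-like atom are given by:
E_n = -13.6057 Z² / n² eV  (with Z = 8 for O⁷⁺)

For n = 2:
E_2 = -13.6057 × 8² / 2²
E_2 = -13.6057 × 64 / 4
E_2 = -217.69120 eV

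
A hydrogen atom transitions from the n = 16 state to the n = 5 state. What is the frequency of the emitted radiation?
1.18743e+14 Hz

First, find the transition energy:
E_16 = -13.6057 / 16² = -0.053147266 eV
E_5 = -13.6057 / 5² = -0.544228000 eV
|ΔE| = |E_5 - E_16| = 0.491080734 eV

Convert to Joules: E = 0.491080734 eV × (1.602177 × 10⁻¹⁹ J/eV) = 7.8679826e-20 J

Using E = hf:
f = E/h = 7.8679826e-20 J / (6.62607 × 10⁻³⁴ J·s)
f = 1.18743e+14 Hz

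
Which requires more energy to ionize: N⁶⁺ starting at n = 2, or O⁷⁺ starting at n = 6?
N⁶⁺ at n = 2 (E = -166.67 eV)

Using E_n = -13.6057 Z² / n² eV:

N⁶⁺ (Z = 7) at n = 2:
E = -13.6057 × 7² / 2² = -13.6057 × 49 / 4 = -166.66983 eV

O⁷⁺ (Z = 8) at n = 6:
E = -13.6057 × 8² / 6² = -13.6057 × 64 / 36 = -24.18791 eV

Since -166.66983 eV < -24.18791 eV,
N⁶⁺ at n = 2 is more tightly bound (requires more energy to ionize).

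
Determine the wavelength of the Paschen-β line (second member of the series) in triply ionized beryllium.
80.0917 nm

The lines of a series are numbered from the longest wavelength (smallest ΔE) outward; the second line is the transition from n = n_f + 2 to n_f.
The Paschen series has all transitions ending at n_f = 3.

For Be³⁺ (Z = 4), the second line (β-line) is the jump from n = 5 to n = 3:
E_5 = -13.6057 × 4² / 5² = -8.707648 eV
E_3 = -13.6057 × 4² / 3² = -24.187911 eV
ΔE = E_5 - E_3 = 15.480263 eV

λ = hc/E = 1239.84 eV·nm / 15.480263 eV
λ = 80.0917 nm

This is the β-line of the Paschen series in Be³⁺.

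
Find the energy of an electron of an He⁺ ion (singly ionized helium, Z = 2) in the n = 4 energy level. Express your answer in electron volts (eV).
-3.401425 eV

The energy levels of a hydrogen-like atom are given by:
E_n = -13.6057 Z² / n² eV  (with Z = 2 for He⁺)

For n = 4:
E_4 = -13.6057 × 2² / 4²
E_4 = -13.6057 × 4 / 16
E_4 = -3.401425 eV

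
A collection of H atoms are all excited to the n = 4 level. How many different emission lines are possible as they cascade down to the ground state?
6

The electron can occupy levels n = 1, 2, ..., 4 during de-excitation — that is m = 4 - 1 + 1 = 4 distinct levels.

The number of distinct spectral lines equals the number of ways to choose 2 of these m levels (each pair gives one possible emission transition):

Number of lines = m(m-1)/2 = 4×3/2 = 6

These correspond to all possible transitions between the 4 levels:
4 → 3, 4 → 2, 4 → 1, 3 → 2, 3 → 1, 2 → 1

Each transition produces a photon with a unique energy (and thus wavelength). This count does not depend on Z.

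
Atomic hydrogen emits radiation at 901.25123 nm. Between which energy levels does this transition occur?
n = 10 → n = 3

First, find the photon energy from the wavelength (hc = 1239.84 eV·nm):
E = hc/λ = 1239.84 eV·nm / 901.25123 nm = 1.3756874 eV

The energy levels of hydrogen satisfy E_n = -13.6057 / n² eV, so an emission n_i → n_f releases
ΔE = 13.6057 × (1/n_f² − 1/n_i²) eV.

Setting ΔE equal to the photon energy:
1/n_f² − 1/n_i² = 1.3756874 / 13.6057 = 0.10111111

Since 1/n_i² must be positive, we need 1/n_f² > 0.10111111, i.e. n_f ≤ 3. For each allowed n_f, solve n_i = (1/n_f² − 0.10111111)^(−1/2) and check whether it is a whole number:
  n_f = 1: 1/n_i² = 1.00000000 − 0.10111111 = 0.89888889 → n_i = 1.055  (not an integer) ✗
  n_f = 2: 1/n_i² = 0.25000000 − 0.10111111 = 0.14888889 → n_i = 2.592  (not an integer) ✗
  n_f = 3: 1/n_i² = 0.11111111 − 0.10111111 = 0.01000000 → n_i = 10.000  → integer, n_i = 10 ✓

Only n_f = 3 gives an integer upper level, n_i = 10.

The transition is from n = 10 to n = 3 (emission).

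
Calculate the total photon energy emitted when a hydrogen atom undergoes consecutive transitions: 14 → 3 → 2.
3.33 eV

The energy levels of hydrogen are E_n = -13.6057 / n² eV.

First transition (14 → 3):
ΔE₁ = |E_3 - E_14|
ΔE₁ = |-1.51174444 - (-0.06941684)| = 1.44233 eV

Second transition (3 → 2):
ΔE₂ = |E_2 - E_3|
ΔE₂ = |-3.40142500 - (-1.51174444)| = 1.88968 eV

Total energy released:
E_total = ΔE₁ + ΔE₂ = 1.44233 + 1.88968 = 3.33 eV

Note: This equals the direct transition 14 → 2: 3.33 eV ✓
Energy is conserved regardless of the path taken.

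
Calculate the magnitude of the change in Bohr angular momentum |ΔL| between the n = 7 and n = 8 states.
1.05e-34 J·s (or 1ℏ)

In the Bohr model, L_n = nℏ where ℏ = 1.0546e-34 J·s.

L_8 = 8ℏ = 8.4368e-34 J·s
L_7 = 7ℏ = 7.3822e-34 J·s

ΔL = L_8 - L_7 = (8 - 7)ℏ = 1ℏ
ΔL = 1 × 1.0546e-34 J·s = 1.05e-34 J·s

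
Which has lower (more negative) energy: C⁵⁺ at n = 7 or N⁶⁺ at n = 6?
N⁶⁺ at n = 6 (E = -18.51887 eV)

Using E_n = -13.6057 Z² / n² eV:

C⁵⁺ (Z = 6) at n = 7:
E = -13.6057 × 6² / 7² = -13.6057 × 36 / 49 = -9.99602449 eV

N⁶⁺ (Z = 7) at n = 6:
E = -13.6057 × 7² / 6² = -13.6057 × 49 / 36 = -18.51886944 eV

Since -18.51886944 eV < -9.99602449 eV,
N⁶⁺ at n = 6 is more tightly bound (requires more energy to ionize).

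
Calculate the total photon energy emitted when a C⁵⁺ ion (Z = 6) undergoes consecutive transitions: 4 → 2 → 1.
459.192375 eV

The energy levels of C⁵⁺ are E_n = -13.6057 × 6² / n² eV.

First transition (4 → 2):
ΔE₁ = |E_2 - E_4|
ΔE₁ = |-122.451300000000 - (-30.612825000000)| = 91.838475000 eV

Second transition (2 → 1):
ΔE₂ = |E_1 - E_2|
ΔE₂ = |-489.805200000000 - (-122.451300000000)| = 367.353900000 eV

Total energy released:
E_total = ΔE₁ + ΔE₂ = 91.838475000 + 367.353900000 = 459.192375 eV

Note: This equals the direct transition 4 → 1: 459.192375 eV ✓
Energy is conserved regardless of the path taken.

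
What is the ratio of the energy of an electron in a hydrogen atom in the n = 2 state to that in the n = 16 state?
64.000

Using E_n = -13.6057 Z² / n² eV with Z = 1:

E_2 = -13.6057 / 2² = -13.6057 / 4 = -3.401425000 eV
E_16 = -13.6057 / 16² = -13.6057 / 256 = -0.053147266 eV

The ratio is:
E_2/E_16 = (-3.401425000) / (-0.053147266)
E_2/E_16 = (-13.6057/4) / (-13.6057/256)
E_2/E_16 = 256/4
E_2/E_16 = 64.000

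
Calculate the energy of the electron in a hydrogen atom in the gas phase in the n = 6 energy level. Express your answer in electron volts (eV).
-0.37794 eV

The energy levels of a hydrogen-like atom are given by:
E_n = -13.6057 eV / n²

For n = 6:
E_6 = -13.6057 eV / 6²
E_6 = -13.6057 eV / 36
E_6 = -0.37794 eV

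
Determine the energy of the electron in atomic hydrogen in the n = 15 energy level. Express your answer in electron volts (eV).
-0.06 eV

The energy levels of a hydrogen-like atom are given by:
E_n = -13.6057 eV / n²

For n = 15:
E_15 = -13.6057 eV / 15²
E_15 = -13.6057 eV / 225
E_15 = -0.06 eV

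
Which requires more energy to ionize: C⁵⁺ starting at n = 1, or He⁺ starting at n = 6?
C⁵⁺ at n = 1 (E = -489.80520 eV)

Using E_n = -13.6057 Z² / n² eV:

C⁵⁺ (Z = 6) at n = 1:
E = -13.6057 × 6² / 1² = -13.6057 × 36 / 1 = -489.80520000 eV

He⁺ (Z = 2) at n = 6:
E = -13.6057 × 2² / 6² = -13.6057 × 4 / 36 = -1.51174444 eV

Since -489.80520000 eV < -1.51174444 eV,
C⁵⁺ at n = 1 is more tightly bound (requires more energy to ionize).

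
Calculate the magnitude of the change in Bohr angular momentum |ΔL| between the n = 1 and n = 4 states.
3.16372e-34 J·s (or 3ℏ)

In the Bohr model, L_n = nℏ where ℏ = 1.0545718e-34 J·s.

L_4 = 4ℏ = 4.2182872e-34 J·s
L_1 = 1ℏ = 1.0545718e-34 J·s

ΔL = L_4 - L_1 = (4 - 1)ℏ = 3ℏ
ΔL = 3 × 1.0545718e-34 J·s = 3.16372e-34 J·s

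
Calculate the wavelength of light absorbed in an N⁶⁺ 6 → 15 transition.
79.702490 nm

First, find the transition energy using E_n = -13.6057 Z² / n² eV:
E_6 = -13.6057 × 7² / 6² = -18.51886944 eV
E_15 = -13.6057 × 7² / 15² = -2.96301911 eV

Photon energy: |ΔE| = |E_15 - E_6| = 15.55585033 eV

Convert to wavelength using E = hc/λ with hc = 1239.84 eV·nm:
λ = hc/E = 1239.84 eV·nm / 15.55585033 eV
λ = 79.702490 nm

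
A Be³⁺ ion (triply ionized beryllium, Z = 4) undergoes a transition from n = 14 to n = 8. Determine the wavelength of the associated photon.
541.2363 nm

First, find the transition energy using E_n = -13.6057 Z² / n² eV:
E_14 = -13.6057 × 4² / 14² = -1.11066939 eV
E_8 = -13.6057 × 4² / 8² = -3.40142500 eV

Photon energy: |ΔE| = |E_8 - E_14| = 2.29075561 eV

Convert to wavelength using E = hc/λ with hc = 1239.84 eV·nm:
λ = hc/E = 1239.84 eV·nm / 2.29075561 eV
λ = 541.2363 nm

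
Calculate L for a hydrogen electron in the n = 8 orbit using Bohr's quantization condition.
8.437e-34 J·s (or 8ℏ)

In the Bohr model, angular momentum is quantized:
L = nℏ

where ℏ = h/(2π) = 1.05457e-34 J·s

For n = 8:
L = 8 × 1.05457e-34 J·s
L = 8.437e-34 J·s

This can also be written as L = 8ℏ.
The angular momentum is an integer multiple of the reduced Planck constant.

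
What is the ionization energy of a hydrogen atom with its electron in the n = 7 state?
0.28 eV

The ionization energy is the energy needed to remove the electron completely (n → ∞).

For hydrogen, E_n = -13.6057 eV / n².

At n = 7: E_7 = -13.6057 / 7² = -0.27767 eV
At n = ∞: E_∞ = 0 eV

Ionization energy = E_∞ - E_7 = 0 - (-0.27767) = 0.27767 eV
Ionization energy ≈ 0.28 eV

This is also called the binding energy of the electron in state n = 7.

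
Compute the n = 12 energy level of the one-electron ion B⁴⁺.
-2.36210 eV

For hydrogen-like ions, the energy levels scale with Z²:
E_n = -13.6057 Z² / n² eV

For B⁴⁺ (Z = 5) at n = 12:
E_12 = -13.6057 × 5² / 12²
E_12 = -13.6057 × 25 / 144
E_12 = -340.1425 / 144
E_12 = -2.36210 eV

The energy is 25 times more negative than hydrogen at the same n due to the stronger nuclear charge.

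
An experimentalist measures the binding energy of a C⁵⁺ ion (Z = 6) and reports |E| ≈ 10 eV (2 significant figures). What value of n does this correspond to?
n = 7

The exact energy levels follow E_n = -13.6057 Z² / n² eV with Z = 6.

The measured value (-10 eV) is reported to only 2 significant figures, so we must test candidate n values and see which one matches to that precision.

Candidate energies:
  n = 5:  E = -13.6057 × 6² / 5² = -19.59221 eV
  n = 6:  E = -13.6057 × 6² / 6² = -13.60570 eV
  n = 7:  E = -13.6057 × 6² / 7² = -9.99602 eV  ← matches
  n = 8:  E = -13.6057 × 6² / 8² = -7.65321 eV
  n = 9:  E = -13.6057 × 6² / 9² = -6.04698 eV

Checking against the measurement of -10 eV (2 sig figs), only n = 7 agrees:
E_7 = -9.99602 eV, which rounds to -10 eV ✓

Therefore n = 7.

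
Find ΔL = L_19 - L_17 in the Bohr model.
2.11e-34 J·s (or 2ℏ)

In the Bohr model, L_n = nℏ where ℏ = 1.0546e-34 J·s.

L_19 = 19ℏ = 2.0037e-33 J·s
L_17 = 17ℏ = 1.7928e-33 J·s

ΔL = L_19 - L_17 = (19 - 17)ℏ = 2ℏ
ΔL = 2 × 1.0546e-34 J·s = 2.11e-34 J·s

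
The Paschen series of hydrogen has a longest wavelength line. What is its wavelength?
1874.6026 nm

The longest wavelength corresponds to the smallest energy transition in the series.
The Paschen series has all transitions ending at n_f = 3.

For H, the first line (α-line) is the jump from n = 4 to n = 3:
E_4 = -13.6057 / 4² = -0.8503562500 eV
E_3 = -13.6057 / 3² = -1.5117444444 eV
ΔE = E_4 - E_3 = 0.6613881944 eV

λ = hc/E = 1239.84 eV·nm / 0.6613881944 eV
λ = 1874.6026 nm

This is the α-line of the Paschen series in H.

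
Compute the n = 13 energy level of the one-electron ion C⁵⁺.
-2.90 eV

For hydrogen-like ions, the energy levels scale with Z²:
E_n = -13.6057 Z² / n² eV

For C⁵⁺ (Z = 6) at n = 13:
E_13 = -13.6057 × 6² / 13²
E_13 = -13.6057 × 36 / 169
E_13 = -489.8052 / 169
E_13 = -2.90 eV

The energy is 36 times more negative than hydrogen at the same n due to the stronger nuclear charge.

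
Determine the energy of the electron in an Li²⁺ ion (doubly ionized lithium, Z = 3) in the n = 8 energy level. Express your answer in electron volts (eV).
-1.913302 eV

The energy levels of a hydrogen-like atom are given by:
E_n = -13.6057 Z² / n² eV  (with Z = 3 for Li²⁺)

For n = 8:
E_8 = -13.6057 × 3² / 8²
E_8 = -13.6057 × 9 / 64
E_8 = -1.913302 eV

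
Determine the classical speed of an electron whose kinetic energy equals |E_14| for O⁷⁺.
1.25e+06 m/s (or 0.41699% of c)

The binding energy at n = 14 for O⁷⁺ is:
E_14 = -13.6057 × 8²/14² = -4.4426776 eV
|E_14| = 4.4426776 eV

Convert to Joules:
KE = 4.4426776 eV × (1.602177 × 10⁻¹⁹ J/eV) = 7.1180e-19 J

Using KE = ½mv²:
v = √(2·KE/m_e)
v = √(2 × 7.1180e-19 J / 9.10938 × 10⁻³¹ kg)
v = 1.25e+06 m/s

This is approximately 0.41699% the speed of light.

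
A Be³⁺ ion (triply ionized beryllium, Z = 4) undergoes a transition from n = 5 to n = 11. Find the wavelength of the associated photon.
179.46 nm

First, find the transition energy using E_n = -13.6057 Z² / n² eV:
E_5 = -13.6057 × 4² / 5² = -8.707648 eV
E_11 = -13.6057 × 4² / 11² = -1.799101 eV

Photon energy: |ΔE| = |E_11 - E_5| = 6.908547 eV

Convert to wavelength using E = hc/λ with hc = 1239.84 eV·nm:
λ = hc/E = 1239.84 eV·nm / 6.908547 eV
λ = 179.46 nm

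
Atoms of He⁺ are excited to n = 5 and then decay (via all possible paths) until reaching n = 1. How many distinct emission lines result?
10

The electron can occupy levels n = 1, 2, ..., 5 during de-excitation — that is m = 5 - 1 + 1 = 5 distinct levels.

The number of distinct spectral lines equals the number of ways to choose 2 of these m levels (each pair gives one possible emission transition):

Number of lines = m(m-1)/2 = 5×4/2 = 10

These correspond to all possible transitions between the 5 levels:
5 → 4, 5 → 3, 5 → 2, 5 → 1, 4 → 3, 4 → 2, 4 → 1, 3 → 2...

Each transition produces a photon with a unique energy (and thus wavelength). This count does not depend on Z.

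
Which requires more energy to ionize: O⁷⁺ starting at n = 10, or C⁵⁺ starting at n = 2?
C⁵⁺ at n = 2 (E = -122.4513 eV)

Using E_n = -13.6057 Z² / n² eV:

O⁷⁺ (Z = 8) at n = 10:
E = -13.6057 × 8² / 10² = -13.6057 × 64 / 100 = -8.7076480 eV

C⁵⁺ (Z = 6) at n = 2:
E = -13.6057 × 6² / 2² = -13.6057 × 36 / 4 = -122.4513000 eV

Since -122.4513000 eV < -8.7076480 eV,
C⁵⁺ at n = 2 is more tightly bound (requires more energy to ionize).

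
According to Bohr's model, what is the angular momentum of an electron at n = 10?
1.05e-33 J·s (or 10ℏ)

In the Bohr model, angular momentum is quantized:
L = nℏ

where ℏ = h/(2π) = 1.0546e-34 J·s

For n = 10:
L = 10 × 1.0546e-34 J·s
L = 1.05e-33 J·s

This can also be written as L = 10ℏ.
The angular momentum is an integer multiple of the reduced Planck constant.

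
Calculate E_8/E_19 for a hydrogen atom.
5.640625

Using E_n = -13.6057 Z² / n² eV with Z = 1:

E_8 = -13.6057 / 8² = -13.6057 / 64 = -0.21258906 eV
E_19 = -13.6057 / 19² = -13.6057 / 361 = -0.03768892 eV

The ratio is:
E_8/E_19 = (-0.21258906) / (-0.03768892)
E_8/E_19 = (-13.6057/64) / (-13.6057/361)
E_8/E_19 = 361/64
E_8/E_19 = 5.640625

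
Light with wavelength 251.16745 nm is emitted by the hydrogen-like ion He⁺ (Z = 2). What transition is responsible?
n = 7 → n = 3

First, find the photon energy from the wavelength (hc = 1239.84 eV·nm):
E = hc/λ = 1239.84 eV·nm / 251.16745 nm = 4.9363084 eV

The energy levels of He⁺ satisfy E_n = -13.6057 × 2² / n² eV, so an emission n_i → n_f releases
ΔE = 13.6057 × 2² × (1/n_f² − 1/n_i²) eV.

Setting ΔE equal to the photon energy:
1/n_f² − 1/n_i² = 4.9363084 / (13.6057 × 2²) = 0.090702948

Since 1/n_i² must be positive, we need 1/n_f² > 0.090702948, i.e. n_f ≤ 3. For each allowed n_f, solve n_i = (1/n_f² − 0.090702948)^(−1/2) and check whether it is a whole number:
  n_f = 1: 1/n_i² = 1.000000000 − 0.090702948 = 0.909297052 → n_i = 1.049  (not an integer) ✗
  n_f = 2: 1/n_i² = 0.250000000 − 0.090702948 = 0.159297052 → n_i = 2.506  (not an integer) ✗
  n_f = 3: 1/n_i² = 0.111111111 − 0.090702948 = 0.020408163 → n_i = 7.000  → integer, n_i = 7 ✓

Only n_f = 3 gives an integer upper level, n_i = 7.

The transition is from n = 7 to n = 3 (emission).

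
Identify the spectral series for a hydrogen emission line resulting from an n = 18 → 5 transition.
Pfund series

The spectral series in hydrogen are named based on the final (lower) energy level:
- Lyman series: n_final = 1 (ultraviolet)
- Balmer series: n_final = 2 (visible/near-UV)
- Paschen series: n_final = 3 (infrared)
- Brackett series: n_final = 4 (infrared)
- Pfund series: n_final = 5 (far infrared)

Since this transition ends at n = 5, it belongs to the Pfund series.

For reference, this 18 → 5 line has photon energy
ΔE = 13.6057 eV × (1/5² - 1/18²) = 0.50223510 eV,
corresponding to wavelength λ = hc/ΔE = 1239.84 eV·nm / 0.50223510 eV = 2468.64 nm in the far infrared region.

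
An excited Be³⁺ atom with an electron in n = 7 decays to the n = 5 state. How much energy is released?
4.2650 eV

The energy levels are E_n = -13.6057 Z² eV / n².

Energy at n = 7: E_7 = -13.6057 × 4² / 7² = -4.4426776 eV
Energy at n = 5: E_5 = -13.6057 × 4² / 5² = -8.7076480 eV

For emission (electron falling to lower state), the photon energy is:
E_photon = E_7 - E_5 = |-4.4426776 - (-8.7076480)|
E_photon = 4.2650 eV

This energy is carried away by the emitted photon.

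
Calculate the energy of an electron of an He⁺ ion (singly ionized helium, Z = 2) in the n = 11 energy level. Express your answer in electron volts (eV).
-0.4498 eV

The energy levels of a hydrogen-like atom are given by:
E_n = -13.6057 Z² / n² eV  (with Z = 2 for He⁺)

For n = 11:
E_11 = -13.6057 × 2² / 11²
E_11 = -13.6057 × 4 / 121
E_11 = -0.4498 eV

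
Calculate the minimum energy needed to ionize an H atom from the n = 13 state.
0.081 eV

The ionization energy is the energy needed to remove the electron completely (n → ∞).

For hydrogen, E_n = -13.6057 eV / n².

At n = 13: E_13 = -13.6057 / 13² = -0.080507 eV
At n = ∞: E_∞ = 0 eV

Ionization energy = E_∞ - E_13 = 0 - (-0.080507) = 0.080507 eV
Ionization energy ≈ 0.081 eV

This is also called the binding energy of the electron in state n = 13.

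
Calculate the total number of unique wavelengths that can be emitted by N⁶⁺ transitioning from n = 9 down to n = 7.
3

The electron can occupy levels n = 7, 8, ..., 9 during de-excitation — that is m = 9 - 7 + 1 = 3 distinct levels.

The number of distinct spectral lines equals the number of ways to choose 2 of these m levels (each pair gives one possible emission transition):

Number of lines = m(m-1)/2 = 3×2/2 = 3

These correspond to all possible transitions between the 3 levels:
9 → 8, 9 → 7, 8 → 7

Each transition produces a photon with a unique energy (and thus wavelength). This count does not depend on Z.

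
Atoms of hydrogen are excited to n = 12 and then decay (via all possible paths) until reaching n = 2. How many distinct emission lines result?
55

The electron can occupy levels n = 2, 3, ..., 12 during de-excitation — that is m = 12 - 2 + 1 = 11 distinct levels.

The number of distinct spectral lines equals the number of ways to choose 2 of these m levels (each pair gives one possible emission transition):

Number of lines = m(m-1)/2 = 11×10/2 = 55

These correspond to all possible transitions between the 11 levels:
12 → 11, 12 → 10, 12 → 9, 12 → 8, 12 → 7, 12 → 6, 12 → 5, 12 → 4...

Each transition produces a photon with a unique energy (and thus wavelength). This count does not depend on Z.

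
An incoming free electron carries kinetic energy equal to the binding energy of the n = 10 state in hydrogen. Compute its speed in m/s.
2.188e+05 m/s (or 0.07297% of c)

The binding energy at n = 10 for hydrogen is:
E_10 = -13.6057/10² = -0.1360570 eV
|E_10| = 0.1360570 eV

Convert to Joules:
KE = 0.1360570 eV × (1.602177 × 10⁻¹⁹ J/eV) = 2.17987e-20 J

Using KE = ½mv²:
v = √(2·KE/m_e)
v = √(2 × 2.17987e-20 J / 9.10938 × 10⁻³¹ kg)
v = 2.188e+05 m/s

This is approximately 0.07297% the speed of light.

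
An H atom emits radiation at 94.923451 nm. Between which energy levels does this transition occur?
n = 5 → n = 1

First, find the photon energy from the wavelength (hc = 1239.84 eV·nm):
E = hc/λ = 1239.84 eV·nm / 94.923451 nm = 13.061472 eV

The energy levels of hydrogen satisfy E_n = -13.6057 / n² eV, so an emission n_i → n_f releases
ΔE = 13.6057 × (1/n_f² − 1/n_i²) eV.

Setting ΔE equal to the photon energy:
1/n_f² − 1/n_i² = 13.061472 / 13.6057 = 0.96000000

Since 1/n_i² must be positive, we need 1/n_f² > 0.96000000, i.e. n_f ≤ 1. For each allowed n_f, solve n_i = (1/n_f² − 0.96000000)^(−1/2) and check whether it is a whole number:
  n_f = 1: 1/n_i² = 1.00000000 − 0.96000000 = 0.04000000 → n_i = 5.000  → integer, n_i = 5 ✓

Only n_f = 1 gives an integer upper level, n_i = 5.

The transition is from n = 5 to n = 1 (emission).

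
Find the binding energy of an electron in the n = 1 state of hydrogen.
13.61 eV

The ionization energy is the energy needed to remove the electron completely (n → ∞).

For hydrogen, E_n = -13.6057 eV / n².

At n = 1: E_1 = -13.6057 / 1² = -13.60570 eV
At n = ∞: E_∞ = 0 eV

Ionization energy = E_∞ - E_1 = 0 - (-13.60570) = 13.60570 eV
Ionization energy ≈ 13.61 eV

This is also called the binding energy of the electron in state n = 1.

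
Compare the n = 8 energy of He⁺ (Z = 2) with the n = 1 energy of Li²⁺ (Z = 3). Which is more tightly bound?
Li²⁺ at n = 1 (E = -122.4513 eV)

Using E_n = -13.6057 Z² / n² eV:

He⁺ (Z = 2) at n = 8:
E = -13.6057 × 2² / 8² = -13.6057 × 4 / 64 = -0.8503563 eV

Li²⁺ (Z = 3) at n = 1:
E = -13.6057 × 3² / 1² = -13.6057 × 9 / 1 = -122.4513000 eV

Since -122.4513000 eV < -0.8503563 eV,
Li²⁺ at n = 1 is more tightly bound (requires more energy to ionize).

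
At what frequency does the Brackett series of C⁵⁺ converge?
7.40215e+15 Hz

The series limit corresponds to the transition from n = ∞ to n = 4.
This is the highest energy (shortest wavelength) transition in the Brackett series.

E_∞ = 0 eV
E_4 = -13.6057 × 6² / 4² = -30.6128250 eV

Energy at series limit:
ΔE = E_∞ - E_4 = 0 - (-30.6128250) = 30.6128250 eV
E = 30.6128250 eV × (1.602177 × 10⁻¹⁹ J/eV) = 4.9047164e-18 J
f = E/h = 4.9047164e-18 J / (6.62607 × 10⁻³⁴ J·s) = 7.40215e+15 Hz

This energy equals the ionization energy from the n = 4 state of C⁵⁺.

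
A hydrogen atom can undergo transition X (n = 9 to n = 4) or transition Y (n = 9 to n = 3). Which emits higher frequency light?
9 → 3

Calculate the energy for each transition:

Transition 9 → 4:
ΔE₁ = |E_4 - E_9| = |-13.6057/4² - (-13.6057/9²)|
ΔE₁ = |-0.8503562500 - (-0.1679716049)| = 0.6823846 eV

Transition 9 → 3:
ΔE₂ = |E_3 - E_9| = |-13.6057/3² - (-13.6057/9²)|
ΔE₂ = |-1.5117444444 - (-0.1679716049)| = 1.3437728 eV

Since 1.3437728 eV > 0.6823846 eV, the transition 9 → 3 emits the more energetic photon.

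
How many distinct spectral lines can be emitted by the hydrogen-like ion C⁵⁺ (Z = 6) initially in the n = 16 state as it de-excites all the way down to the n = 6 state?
55

The electron can occupy levels n = 6, 7, ..., 16 during de-excitation — that is m = 16 - 6 + 1 = 11 distinct levels.

The number of distinct spectral lines equals the number of ways to choose 2 of these m levels (each pair gives one possible emission transition):

Number of lines = m(m-1)/2 = 11×10/2 = 55

These correspond to all possible transitions between the 11 levels:
16 → 15, 16 → 14, 16 → 13, 16 → 12, 16 → 11, 16 → 10, 16 → 9, 16 → 8...

Each transition produces a photon with a unique energy (and thus wavelength). This count does not depend on Z.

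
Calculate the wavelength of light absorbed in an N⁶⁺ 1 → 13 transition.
1.870795 nm

First, find the transition energy using E_n = -13.6057 Z² / n² eV:
E_1 = -13.6057 × 7² / 1² = -666.67930000 eV
E_13 = -13.6057 × 7² / 13² = -3.94484793 eV

Photon energy: |ΔE| = |E_13 - E_1| = 662.73445207 eV

Convert to wavelength using E = hc/λ with hc = 1239.84 eV·nm:
λ = hc/E = 1239.84 eV·nm / 662.73445207 eV
λ = 1.870795 nm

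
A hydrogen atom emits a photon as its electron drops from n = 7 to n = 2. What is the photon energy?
3.12 eV

The energy levels are E_n = -13.6057 eV / n².

Energy at n = 7: E_7 = -13.6057 / 7² = -0.27767 eV
Energy at n = 2: E_2 = -13.6057 / 2² = -3.40143 eV

For emission (electron falling to lower state), the photon energy is:
E_photon = E_7 - E_2 = |-0.27767 - (-3.40143)|
E_photon = 3.12 eV

This energy is carried away by the emitted photon.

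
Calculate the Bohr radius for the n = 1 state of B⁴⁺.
0.01058 nm (or 0.10584 Å)

The Bohr radius formula is:
r_n = n² a₀ / Z

where a₀ = 0.05291772 nm is the Bohr radius.

For B⁴⁺ (Z = 5) at n = 1:
r_1 = 1² × 0.05291772 nm / 5
r_1 = 1 × 0.05291772 nm / 5
r_1 = 0.052918 nm / 5
r_1 = 0.01058 nm

The electron orbits at approximately 0.01058 nm from the nucleus.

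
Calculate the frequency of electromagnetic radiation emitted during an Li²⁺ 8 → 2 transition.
6.940e+15 Hz

First, find the transition energy:
E_8 = -13.6057 × 3² / 8² = -1.91330 eV
E_2 = -13.6057 × 3² / 2² = -30.61283 eV
|ΔE| = |E_2 - E_8| = 28.69953 eV

Convert to Joules: E = 28.69953 eV × (1.602177 × 10⁻¹⁹ J/eV) = 4.59817e-18 J

Using E = hf:
f = E/h = 4.59817e-18 J / (6.62607 × 10⁻³⁴ J·s)
f = 6.940e+15 Hz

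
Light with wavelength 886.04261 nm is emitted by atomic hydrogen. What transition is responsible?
n = 11 → n = 3

First, find the photon energy from the wavelength (hc = 1239.84 eV·nm):
E = hc/λ = 1239.84 eV·nm / 886.04261 nm = 1.3993006 eV

The energy levels of hydrogen satisfy E_n = -13.6057 / n² eV, so an emission n_i → n_f releases
ΔE = 13.6057 × (1/n_f² − 1/n_i²) eV.

Setting ΔE equal to the photon energy:
1/n_f² − 1/n_i² = 1.3993006 / 13.6057 = 0.10284665

Since 1/n_i² must be positive, we need 1/n_f² > 0.10284665, i.e. n_f ≤ 3. For each allowed n_f, solve n_i = (1/n_f² − 0.10284665)^(−1/2) and check whether it is a whole number:
  n_f = 1: 1/n_i² = 1.00000000 − 0.10284665 = 0.89715335 → n_i = 1.056  (not an integer) ✗
  n_f = 2: 1/n_i² = 0.25000000 − 0.10284665 = 0.14715335 → n_i = 2.607  (not an integer) ✗
  n_f = 3: 1/n_i² = 0.11111111 − 0.10284665 = 0.00826446 → n_i = 11.000  → integer, n_i = 11 ✓

Only n_f = 3 gives an integer upper level, n_i = 11.

The transition is from n = 11 to n = 3 (emission).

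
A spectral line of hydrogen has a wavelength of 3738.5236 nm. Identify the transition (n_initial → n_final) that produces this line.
n = 8 → n = 5

First, find the photon energy from the wavelength (hc = 1239.84 eV·nm):
E = hc/λ = 1239.84 eV·nm / 3738.5236 nm = 0.33163894 eV

The energy levels of hydrogen satisfy E_n = -13.6057 / n² eV, so an emission n_i → n_f releases
ΔE = 13.6057 × (1/n_f² − 1/n_i²) eV.

Setting ΔE equal to the photon energy:
1/n_f² − 1/n_i² = 0.33163894 / 13.6057 = 0.024375000

Since 1/n_i² must be positive, we need 1/n_f² > 0.024375000, i.e. n_f ≤ 6. For each allowed n_f, solve n_i = (1/n_f² − 0.024375000)^(−1/2) and check whether it is a whole number:
  n_f = 1: 1/n_i² = 1.000000000 − 0.024375000 = 0.975625000 → n_i = 1.012  (not an integer) ✗
  n_f = 2: 1/n_i² = 0.250000000 − 0.024375000 = 0.225625000 → n_i = 2.105  (not an integer) ✗
  n_f = 3: 1/n_i² = 0.111111111 − 0.024375000 = 0.086736111 → n_i = 3.395  (not an integer) ✗
  n_f = 4: 1/n_i² = 0.062500000 − 0.024375000 = 0.038125000 → n_i = 5.121  (not an integer) ✗
  n_f = 5: 1/n_i² = 0.040000000 − 0.024375000 = 0.015625000 → n_i = 8.000  → integer, n_i = 8 ✓
  n_f = 6: 1/n_i² = 0.027777778 − 0.024375000 = 0.003402778 → n_i = 17.143  (not an integer) ✗

Only n_f = 5 gives an integer upper level, n_i = 8.

The transition is from n = 8 to n = 5 (emission).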